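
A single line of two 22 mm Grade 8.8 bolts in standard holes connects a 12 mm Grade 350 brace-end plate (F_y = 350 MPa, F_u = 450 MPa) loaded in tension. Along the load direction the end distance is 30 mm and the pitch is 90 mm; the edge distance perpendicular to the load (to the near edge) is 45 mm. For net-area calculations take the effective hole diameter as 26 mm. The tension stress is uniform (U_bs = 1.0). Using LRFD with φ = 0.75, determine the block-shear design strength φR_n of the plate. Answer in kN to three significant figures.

Shear plane L_v = 30 + 1·90 = 120 mm; A_gv = 120 × 12 = 1440 mm².
A_nv = (120 − 1.5·26) × 12 = 972 mm².
A_nt = (45 − 0.5·26) × 12 = 384 mm².
0.6 F_u A_nv = 262.4 kN; 0.6 F_y A_gv = 302.4 kN → shear rupture governs the shear term.
R_n = 262.4 + 1.0 × 450 × 384 / 1000 = 435.2 kN.
Design strength φR_n = 0.75 × 435.2 = 326 kN.

326 kN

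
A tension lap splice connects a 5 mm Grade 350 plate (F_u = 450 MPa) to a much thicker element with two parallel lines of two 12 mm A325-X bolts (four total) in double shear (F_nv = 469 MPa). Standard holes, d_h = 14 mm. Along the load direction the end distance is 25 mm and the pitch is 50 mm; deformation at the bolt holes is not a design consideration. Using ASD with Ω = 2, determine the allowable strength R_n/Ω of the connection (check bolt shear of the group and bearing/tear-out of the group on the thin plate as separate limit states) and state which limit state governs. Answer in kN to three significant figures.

Bolt shear: A_b = π·12²/4 = 113.1 mm²; R_n = 469 × 113.1 × 4 × 2 / 1000 = 424.3 kN → 424.3 / 2 = 212 kN.
Bearing (1.5 l_c t F_u ≤ 3.0 d t F_u): upper limit = 3.0·12·5·450 / 1000 = 81 kN.
  Edge l_c = 25 − 14/2 = 18 → r_n = 60.75 kN; interior l_c = 50 − 14 = 36 → r_n = 81 kN.
  R_n,bearing = 2·60.75 + 2·81 = 283.5 kN → 283.5 / 2 = 142 kN.
Bearing governs: 142 kN.

142 kN (bearing governs)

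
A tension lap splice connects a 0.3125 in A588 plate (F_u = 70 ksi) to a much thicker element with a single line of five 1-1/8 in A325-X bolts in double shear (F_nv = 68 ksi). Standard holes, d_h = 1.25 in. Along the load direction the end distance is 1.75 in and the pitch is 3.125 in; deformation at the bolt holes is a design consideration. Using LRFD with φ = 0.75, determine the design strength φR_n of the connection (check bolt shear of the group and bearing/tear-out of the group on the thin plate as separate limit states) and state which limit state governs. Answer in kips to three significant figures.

170 kips (bearing governs)

Bolt shear: A_b = π·1.125²/4 = 0.994 in²; R_n = 68 × 0.994 × 5 × 2 = 675.9 kips → 0.75 × 675.9 = 507 kips.
Bearing (1.2 l_c t F_u ≤ 2.4 d t F_u): upper limit = 2.4·1.125·0.3125·70 = 59.06 kips.
  Edge l_c = 1.75 − 1.25/2 = 1.125 → r_n = 29.53 kips; interior l_c = 3.125 − 1.25 = 1.875 → r_n = 49.22 kips.
  R_n,bearing = 1·29.53 + 4·49.22 = 226.4 kips → 0.75 × 226.4 = 170 kips.
Bearing governs: 170 kips.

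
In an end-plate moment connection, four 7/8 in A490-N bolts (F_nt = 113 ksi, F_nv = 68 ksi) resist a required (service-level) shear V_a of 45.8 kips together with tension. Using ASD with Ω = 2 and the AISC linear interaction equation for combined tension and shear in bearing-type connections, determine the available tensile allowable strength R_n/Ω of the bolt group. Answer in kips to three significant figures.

A_b = π·0.875²/4 = 0.6013 in²; f_rv = 45.8 / (4 × 0.6013) = 19.04 ksi.
F'_nt = 1.3 F_nt − (Ω F_nt / F_nv) f_rv = 1.3·113 − (2·113/68)·19.04 = 83.62 ksi, capped at F_nt → F'_nt = 83.62 ksi.
R_n = F'_nt · A_b · n = 83.62 × 0.6013 × 4 = 201.1 kips.
Allowable strength R_n/Ω = 201.1 / 2 = 101 kips.

101 kips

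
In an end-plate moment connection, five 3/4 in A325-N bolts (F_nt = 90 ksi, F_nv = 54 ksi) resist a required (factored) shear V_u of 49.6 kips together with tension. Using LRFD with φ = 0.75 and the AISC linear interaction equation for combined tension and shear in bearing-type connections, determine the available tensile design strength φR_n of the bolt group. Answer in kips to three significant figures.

A_b = π·0.75²/4 = 0.4418 in²; f_rv = 49.6 / (5 × 0.4418) = 22.45 ksi.
F'_nt = 1.3 F_nt − (F_nt / φF_nv) f_rv = 1.3·90 − (90/(0.75·54))·22.45 = 67.1 ksi, capped at F_nt → F'_nt = 67.1 ksi.
R_n = F'_nt · A_b · n = 67.1 × 0.4418 × 5 = 148.2 kips.
Design strength φR_n = 0.75 × 148.2 = 111 kips.

111 kips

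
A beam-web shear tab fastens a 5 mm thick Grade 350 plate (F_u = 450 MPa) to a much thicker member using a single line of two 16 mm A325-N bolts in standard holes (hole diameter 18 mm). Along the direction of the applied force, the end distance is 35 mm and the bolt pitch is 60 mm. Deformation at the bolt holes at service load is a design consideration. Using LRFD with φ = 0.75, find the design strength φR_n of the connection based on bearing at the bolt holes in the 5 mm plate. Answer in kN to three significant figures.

117 kN

Per bolt r_n = 1.2 l_c t F_u ≤ 2.4 d t F_u; upper limit = 2.4 × 16 × 5 × 450 / 1000 = 86.4 kN.
Edge bolt: l_c = 35 − 18/2 = 26 mm → 1.2 × 26 × 5 × 450 / 1000 = 70.2 → r_n = 70.2 kN.
Interior bolts: l_c = 60 − 18 = 42 mm → 1.2 × 42 × 5 × 450 / 1000 = 113.4 → r_n = 86.4 kN.
R_n = 1 × 70.2 + 1 × 86.4 = 156.6 kN.
Design strength φR_n = 0.75 × 156.6 = 117 kN.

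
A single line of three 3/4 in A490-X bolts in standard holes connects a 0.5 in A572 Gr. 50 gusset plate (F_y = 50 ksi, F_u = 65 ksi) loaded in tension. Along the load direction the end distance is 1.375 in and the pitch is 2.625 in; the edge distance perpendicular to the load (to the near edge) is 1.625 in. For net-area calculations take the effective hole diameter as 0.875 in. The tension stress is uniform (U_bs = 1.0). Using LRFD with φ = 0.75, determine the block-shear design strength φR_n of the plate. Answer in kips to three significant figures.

Shear plane L_v = 1.375 + 2·2.625 = 6.625 in; A_gv = 6.625 × 0.5 = 3.312 in².
A_nv = (6.625 − 2.5·0.875) × 0.5 = 2.219 in².
A_nt = (1.625 − 0.5·0.875) × 0.5 = 0.5938 in².
0.6 F_u A_nv = 86.53 kips; 0.6 F_y A_gv = 99.38 kips → shear rupture governs the shear term.
R_n = 86.53 + 1.0 × 65 × 0.5938 = 125.1 kips.
Design strength φR_n = 0.75 × 125.1 = 93.8 kips.

93.8 kips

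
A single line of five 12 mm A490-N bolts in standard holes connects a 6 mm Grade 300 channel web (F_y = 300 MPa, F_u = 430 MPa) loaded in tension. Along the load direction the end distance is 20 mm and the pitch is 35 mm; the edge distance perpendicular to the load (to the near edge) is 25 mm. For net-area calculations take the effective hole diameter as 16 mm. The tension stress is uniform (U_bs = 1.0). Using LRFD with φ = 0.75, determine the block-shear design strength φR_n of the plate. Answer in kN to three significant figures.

Shear plane L_v = 20 + 4·35 = 160 mm; A_gv = 160 × 6 = 960 mm².
A_nv = (160 − 4.5·16) × 6 = 528 mm².
A_nt = (25 − 0.5·16) × 6 = 102 mm².
0.6 F_u A_nv = 136.2 kN; 0.6 F_y A_gv = 172.8 kN → shear rupture governs the shear term.
R_n = 136.2 + 1.0 × 430 × 102 / 1000 = 180.1 kN.
Design strength φR_n = 0.75 × 180.1 = 135 kN.

135 kN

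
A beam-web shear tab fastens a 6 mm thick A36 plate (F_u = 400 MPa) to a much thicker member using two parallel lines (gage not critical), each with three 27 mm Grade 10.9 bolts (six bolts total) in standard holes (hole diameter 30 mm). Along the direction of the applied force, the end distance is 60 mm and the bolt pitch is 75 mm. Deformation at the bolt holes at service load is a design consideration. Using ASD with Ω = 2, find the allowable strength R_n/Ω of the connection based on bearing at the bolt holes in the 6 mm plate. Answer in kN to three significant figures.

Per bolt r_n = 1.2 l_c t F_u ≤ 2.4 d t F_u; upper limit = 2.4 × 27 × 6 × 400 / 1000 = 155.5 kN.
Edge bolt: l_c = 60 − 30/2 = 45 mm → 1.2 × 45 × 6 × 400 / 1000 = 129.6 → r_n = 129.6 kN.
Interior bolts: l_c = 75 − 30 = 45 mm → 1.2 × 45 × 6 × 400 / 1000 = 129.6 → r_n = 129.6 kN.
R_n = 2 × 129.6 + 4 × 129.6 = 777.6 kN.
Allowable strength R_n/Ω = 777.6 / 2 = 389 kN.

389 kN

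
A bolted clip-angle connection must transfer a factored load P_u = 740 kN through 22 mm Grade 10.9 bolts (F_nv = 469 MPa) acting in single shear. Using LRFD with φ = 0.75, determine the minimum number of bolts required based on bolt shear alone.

6 bolts

A_b = π·22²/4 = 380.1 mm².
Per-bolt design strength φR_n = 0.75 × 469 × 380.1 × 1 / 1000 = 133.7 kN.
n ≥ 740 / 133.7 = 5.534 → use 6 bolts.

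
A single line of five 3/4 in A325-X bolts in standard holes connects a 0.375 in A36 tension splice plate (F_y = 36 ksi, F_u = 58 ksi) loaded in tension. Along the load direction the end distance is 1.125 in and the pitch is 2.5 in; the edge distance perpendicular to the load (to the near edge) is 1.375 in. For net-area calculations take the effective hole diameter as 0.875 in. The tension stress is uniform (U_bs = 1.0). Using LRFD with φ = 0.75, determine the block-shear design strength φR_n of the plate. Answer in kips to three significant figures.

Shear plane L_v = 1.125 + 4·2.5 = 11.12 in; A_gv = 11.12 × 0.375 = 4.172 in².
A_nv = (11.12 − 4.5·0.875) × 0.375 = 2.695 in².
A_nt = (1.375 − 0.5·0.875) × 0.375 = 0.3516 in².
0.6 F_u A_nv = 93.8 kips; 0.6 F_y A_gv = 90.11 kips → shear yielding governs the shear term.
R_n = 90.11 + 1.0 × 58 × 0.3516 = 110.5 kips.
Design strength φR_n = 0.75 × 110.5 = 82.9 kips.

82.9 kips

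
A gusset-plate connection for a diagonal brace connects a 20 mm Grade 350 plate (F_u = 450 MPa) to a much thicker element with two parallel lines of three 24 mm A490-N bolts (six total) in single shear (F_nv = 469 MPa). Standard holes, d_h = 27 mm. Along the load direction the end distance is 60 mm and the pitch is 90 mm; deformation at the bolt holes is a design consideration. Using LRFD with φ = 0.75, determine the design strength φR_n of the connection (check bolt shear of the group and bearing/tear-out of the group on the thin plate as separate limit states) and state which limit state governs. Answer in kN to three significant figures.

Bolt shear: A_b = π·24²/4 = 452.4 mm²; R_n = 469 × 452.4 × 6 × 1 / 1000 = 1273 kN → 0.75 × 1273 = 955 kN.
Bearing (1.2 l_c t F_u ≤ 2.4 d t F_u): upper limit = 2.4·24·20·450 / 1000 = 518.4 kN.
  Edge l_c = 60 − 27/2 = 46.5 → r_n = 502.2 kN; interior l_c = 90 − 27 = 63 → r_n = 518.4 kN.
  R_n,bearing = 2·502.2 + 4·518.4 = 3078 kN → 0.75 × 3078 = 2310 kN.
Bolt shear governs: 955 kN.

955 kN (bolt shear governs)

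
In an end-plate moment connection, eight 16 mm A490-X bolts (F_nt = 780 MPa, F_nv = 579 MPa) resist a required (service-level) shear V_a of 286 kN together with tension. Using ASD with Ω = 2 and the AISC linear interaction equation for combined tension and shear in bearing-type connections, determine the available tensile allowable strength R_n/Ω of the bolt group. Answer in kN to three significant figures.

A_b = π·16²/4 = 201.1 mm²; f_rv = 286 × 1000 / (8 × 201.1) = 177.8 MPa.
F'_nt = 1.3 F_nt − (Ω F_nt / F_nv) f_rv = 1.3·780 − (2·780/579)·177.8 = 534.9 MPa, capped at F_nt → F'_nt = 534.9 MPa.
R_n = F'_nt · A_b · n = 534.9 × 201.1 × 8 / 1000 = 860.4 kN.
Allowable strength R_n/Ω = 860.4 / 2 = 430 kN.

430 kN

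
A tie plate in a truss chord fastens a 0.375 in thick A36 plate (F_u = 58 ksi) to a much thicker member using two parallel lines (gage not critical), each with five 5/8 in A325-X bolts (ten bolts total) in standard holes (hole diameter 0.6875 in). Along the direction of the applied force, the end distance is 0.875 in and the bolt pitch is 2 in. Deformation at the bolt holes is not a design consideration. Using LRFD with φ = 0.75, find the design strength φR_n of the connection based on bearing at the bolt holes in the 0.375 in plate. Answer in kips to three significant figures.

271 kips

Per bolt r_n = 1.5 l_c t F_u ≤ 3.0 d t F_u; upper limit = 3.0 × 0.625 × 0.375 × 58 = 40.78 kips.
Edge bolt: l_c = 0.875 − 0.6875/2 = 0.5312 in → 1.5 × 0.5312 × 0.375 × 58 = 17.33 → r_n = 17.33 kips.
Interior bolts: l_c = 2 − 0.6875 = 1.312 in → 1.5 × 1.312 × 0.375 × 58 = 42.82 → r_n = 40.78 kips.
R_n = 2 × 17.33 + 8 × 40.78 = 360.9 kips.
Design strength φR_n = 0.75 × 360.9 = 271 kips.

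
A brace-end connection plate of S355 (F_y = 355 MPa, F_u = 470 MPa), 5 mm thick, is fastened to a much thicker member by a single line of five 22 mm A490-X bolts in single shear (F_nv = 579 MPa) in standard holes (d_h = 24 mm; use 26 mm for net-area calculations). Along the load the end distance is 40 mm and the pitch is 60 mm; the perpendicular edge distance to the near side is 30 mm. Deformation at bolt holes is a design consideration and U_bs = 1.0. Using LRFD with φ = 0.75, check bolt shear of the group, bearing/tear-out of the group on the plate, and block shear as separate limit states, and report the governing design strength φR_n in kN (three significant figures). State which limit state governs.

Bolt shear: A_b = π·22²/4 = 380.1 mm²; R_n = 579 × 380.1 × 5 × 1 / 1000 = 1100 kN → 0.75 × 1100 = 825 kN.
Bearing: edge l_c = 28, r_n = 78.96 kN; interior l_c = 36, r_n = 101.5 kN; R_n = 78.96 + 4·101.5 = 485 kN → 364 kN.
Block shear: A_gv = 1400, A_nv = 815, A_nt = 85 mm²; R_n = min(0.6F_uA_nv, 0.6F_yA_gv) + U_bs·F_u·A_nt = 269.8 kN → 202 kN.
Block shear governs: 202 kN.

202 kN (block shear governs)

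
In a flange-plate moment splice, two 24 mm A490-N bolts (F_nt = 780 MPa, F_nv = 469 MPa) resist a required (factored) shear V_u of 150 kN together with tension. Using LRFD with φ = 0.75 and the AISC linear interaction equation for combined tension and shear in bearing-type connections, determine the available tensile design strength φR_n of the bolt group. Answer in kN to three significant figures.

439 kN

A_b = π·24²/4 = 452.4 mm²; f_rv = 150 × 1000 / (2 × 452.4) = 165.8 MPa.
F'_nt = 1.3 F_nt − (F_nt / φF_nv) f_rv = 1.3·780 − (780/(0.75·469))·165.8 = 646.4 MPa, capped at F_nt → F'_nt = 646.4 MPa.
R_n = F'_nt · A_b · n = 646.4 × 452.4 × 2 / 1000 = 584.8 kN.
Design strength φR_n = 0.75 × 584.8 = 439 kN.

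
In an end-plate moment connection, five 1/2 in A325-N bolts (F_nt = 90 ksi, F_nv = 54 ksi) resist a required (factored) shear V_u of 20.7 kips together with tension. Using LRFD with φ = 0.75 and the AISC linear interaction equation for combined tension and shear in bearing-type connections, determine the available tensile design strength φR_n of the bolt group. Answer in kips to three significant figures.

A_b = π·0.5²/4 = 0.1963 in²; f_rv = 20.7 / (5 × 0.1963) = 21.08 ksi.
F'_nt = 1.3 F_nt − (F_nt / φF_nv) f_rv = 1.3·90 − (90/(0.75·54))·21.08 = 70.14 ksi, capped at F_nt → F'_nt = 70.14 ksi.
R_n = F'_nt · A_b · n = 70.14 × 0.1963 × 5 = 68.86 kips.
Design strength φR_n = 0.75 × 68.86 = 51.6 kips.

51.6 kips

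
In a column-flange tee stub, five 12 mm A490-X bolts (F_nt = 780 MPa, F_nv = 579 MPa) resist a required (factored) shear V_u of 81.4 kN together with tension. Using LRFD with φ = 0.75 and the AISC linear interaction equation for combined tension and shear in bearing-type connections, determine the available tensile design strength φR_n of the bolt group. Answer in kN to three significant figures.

320 kN

A_b = π·12²/4 = 113.1 mm²; f_rv = 81.4 × 1000 / (5 × 113.1) = 143.9 MPa.
F'_nt = 1.3 F_nt − (F_nt / φF_nv) f_rv = 1.3·780 − (780/(0.75·579))·143.9 = 755.4 MPa, capped at F_nt → F'_nt = 755.4 MPa.
R_n = F'_nt · A_b · n = 755.4 × 113.1 × 5 / 1000 = 427.2 kN.
Design strength φR_n = 0.75 × 427.2 = 320 kN.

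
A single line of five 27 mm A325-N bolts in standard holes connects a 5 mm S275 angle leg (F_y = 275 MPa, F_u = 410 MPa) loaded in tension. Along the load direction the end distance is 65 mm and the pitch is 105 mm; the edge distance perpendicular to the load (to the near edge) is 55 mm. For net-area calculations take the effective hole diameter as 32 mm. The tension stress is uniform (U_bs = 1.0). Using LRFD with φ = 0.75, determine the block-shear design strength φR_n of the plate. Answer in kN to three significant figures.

360 kN

Shear plane L_v = 65 + 4·105 = 485 mm; A_gv = 485 × 5 = 2425 mm².
A_nv = (485 − 4.5·32) × 5 = 1705 mm².
A_nt = (55 − 0.5·32) × 5 = 195 mm².
0.6 F_u A_nv = 419.4 kN; 0.6 F_y A_gv = 400.1 kN → shear yielding governs the shear term.
R_n = 400.1 + 1.0 × 410 × 195 / 1000 = 480.1 kN.
Design strength φR_n = 0.75 × 480.1 = 360 kN.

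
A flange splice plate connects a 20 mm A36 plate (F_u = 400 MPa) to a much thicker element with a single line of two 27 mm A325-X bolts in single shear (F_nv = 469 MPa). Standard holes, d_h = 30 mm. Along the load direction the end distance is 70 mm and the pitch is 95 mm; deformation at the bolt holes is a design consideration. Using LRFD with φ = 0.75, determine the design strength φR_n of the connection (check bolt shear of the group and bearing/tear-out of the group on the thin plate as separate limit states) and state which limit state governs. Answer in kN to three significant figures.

403 kN (bolt shear governs)

Bolt shear: A_b = π·27²/4 = 572.6 mm²; R_n = 469 × 572.6 × 2 × 1 / 1000 = 537.1 kN → 0.75 × 537.1 = 403 kN.
Bearing (1.2 l_c t F_u ≤ 2.4 d t F_u): upper limit = 2.4·27·20·400 / 1000 = 518.4 kN.
  Edge l_c = 70 − 30/2 = 55 → r_n = 518.4 kN; interior l_c = 95 − 30 = 65 → r_n = 518.4 kN.
  R_n,bearing = 1·518.4 + 1·518.4 = 1037 kN → 0.75 × 1037 = 778 kN.
Bolt shear governs: 403 kN.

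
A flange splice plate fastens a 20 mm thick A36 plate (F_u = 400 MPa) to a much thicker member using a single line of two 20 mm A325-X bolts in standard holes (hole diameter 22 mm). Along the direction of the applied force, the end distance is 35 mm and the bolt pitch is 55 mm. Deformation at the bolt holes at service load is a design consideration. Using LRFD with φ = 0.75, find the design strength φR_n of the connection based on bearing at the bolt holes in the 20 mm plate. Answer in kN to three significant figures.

410 kN

Per bolt r_n = 1.2 l_c t F_u ≤ 2.4 d t F_u; upper limit = 2.4 × 20 × 20 × 400 / 1000 = 384 kN.
Edge bolt: l_c = 35 − 22/2 = 24 mm → 1.2 × 24 × 20 × 400 / 1000 = 230.4 → r_n = 230.4 kN.
Interior bolts: l_c = 55 − 22 = 33 mm → 1.2 × 33 × 20 × 400 / 1000 = 316.8 → r_n = 316.8 kN.
R_n = 1 × 230.4 + 1 × 316.8 = 547.2 kN.
Design strength φR_n = 0.75 × 547.2 = 410 kN.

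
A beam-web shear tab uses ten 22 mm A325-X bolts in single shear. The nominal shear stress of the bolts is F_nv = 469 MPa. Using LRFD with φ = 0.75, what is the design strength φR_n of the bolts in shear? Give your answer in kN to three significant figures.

1340 kN

A_b = π × 22² / 4 = 380.1 mm².
R_n = F_nv · A_b · n · n_s = 469 × 380.1 × 10 × 1 / 1000 = 1783 kN.
Design strength φR_n = 0.75 × 1783 = 1340 kN.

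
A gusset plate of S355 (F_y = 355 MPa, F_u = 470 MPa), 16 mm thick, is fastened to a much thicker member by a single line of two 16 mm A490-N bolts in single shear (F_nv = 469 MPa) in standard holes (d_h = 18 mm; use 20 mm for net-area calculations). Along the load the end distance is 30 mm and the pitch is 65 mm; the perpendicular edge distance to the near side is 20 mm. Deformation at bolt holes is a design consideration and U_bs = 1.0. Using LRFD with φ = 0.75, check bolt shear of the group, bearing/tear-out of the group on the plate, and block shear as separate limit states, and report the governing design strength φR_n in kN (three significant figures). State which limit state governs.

Bolt shear: A_b = π·16²/4 = 201.1 mm²; R_n = 469 × 201.1 × 2 × 1 / 1000 = 188.6 kN → 0.75 × 188.6 = 141 kN.
Bearing: edge l_c = 21, r_n = 189.5 kN; interior l_c = 47, r_n = 288.8 kN; R_n = 189.5 + 1·288.8 = 478.3 kN → 359 kN.
Block shear: A_gv = 1520, A_nv = 1040, A_nt = 160 mm²; R_n = min(0.6F_uA_nv, 0.6F_yA_gv) + U_bs·F_u·A_nt = 368.5 kN → 276 kN.
Bolt shear governs: 141 kN.

141 kN (bolt shear governs)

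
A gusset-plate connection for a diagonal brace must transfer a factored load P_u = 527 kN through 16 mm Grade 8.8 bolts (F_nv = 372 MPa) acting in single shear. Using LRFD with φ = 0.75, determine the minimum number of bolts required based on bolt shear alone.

A_b = π·16²/4 = 201.1 mm².
Per-bolt design strength φR_n = 0.75 × 372 × 201.1 × 1 / 1000 = 56.1 kN.
n ≥ 527 / 56.1 = 9.395 → use 10 bolts.

10 bolts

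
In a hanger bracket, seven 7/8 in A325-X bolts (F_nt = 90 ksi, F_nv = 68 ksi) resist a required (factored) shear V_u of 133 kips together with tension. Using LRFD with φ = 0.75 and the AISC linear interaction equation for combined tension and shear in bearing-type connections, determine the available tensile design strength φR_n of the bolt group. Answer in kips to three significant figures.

193 kips

A_b = π·0.875²/4 = 0.6013 in²; f_rv = 133 / (7 × 0.6013) = 31.6 ksi.
F'_nt = 1.3 F_nt − (F_nt / φF_nv) f_rv = 1.3·90 − (90/(0.75·68))·31.6 = 61.24 ksi, capped at F_nt → F'_nt = 61.24 ksi.
R_n = F'_nt · A_b · n = 61.24 × 0.6013 × 7 = 257.8 kips.
Design strength φR_n = 0.75 × 257.8 = 193 kips.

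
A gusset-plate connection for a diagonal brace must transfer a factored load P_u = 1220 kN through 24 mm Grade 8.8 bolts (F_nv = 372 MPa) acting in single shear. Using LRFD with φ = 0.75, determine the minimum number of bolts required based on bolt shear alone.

10 bolts

A_b = π·24²/4 = 452.4 mm².
Per-bolt design strength φR_n = 0.75 × 372 × 452.4 × 1 / 1000 = 126.2 kN.
n ≥ 1220 / 126.2 = 9.666 → use 10 bolts.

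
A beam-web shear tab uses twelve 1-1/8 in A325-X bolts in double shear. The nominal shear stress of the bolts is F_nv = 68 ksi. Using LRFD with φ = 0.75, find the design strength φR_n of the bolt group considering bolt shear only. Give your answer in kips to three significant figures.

1220 kips

A_b = π × 1.125² / 4 = 0.994 in².
R_n = F_nv · A_b · n · n_s = 68 × 0.994 × 12 × 2 = 1622 kips.
Design strength φR_n = 0.75 × 1622 = 1220 kips.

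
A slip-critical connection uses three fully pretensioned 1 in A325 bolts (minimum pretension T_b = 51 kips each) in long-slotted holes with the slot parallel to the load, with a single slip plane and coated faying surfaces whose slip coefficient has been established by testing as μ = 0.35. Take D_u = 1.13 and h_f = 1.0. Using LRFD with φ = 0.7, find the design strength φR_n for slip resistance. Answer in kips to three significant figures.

R_n = μ · D_u · h_f · T_b · n_s · n_b = 0.35 × 1.13 × 1.0 × 51 × 1 × 3 = 60.51 kips.
Design strength φR_n = 0.7 × 60.51 = 42.4 kips.

42.4 kips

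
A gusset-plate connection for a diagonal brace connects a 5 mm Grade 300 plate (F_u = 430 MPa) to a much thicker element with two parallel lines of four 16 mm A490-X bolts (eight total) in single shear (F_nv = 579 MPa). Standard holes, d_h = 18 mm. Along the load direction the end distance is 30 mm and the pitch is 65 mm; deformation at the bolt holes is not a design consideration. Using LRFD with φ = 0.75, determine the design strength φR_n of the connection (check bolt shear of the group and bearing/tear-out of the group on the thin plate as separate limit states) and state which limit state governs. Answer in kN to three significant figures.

566 kN (bearing governs)

Bolt shear: A_b = π·16²/4 = 201.1 mm²; R_n = 579 × 201.1 × 8 × 1 / 1000 = 931.3 kN → 0.75 × 931.3 = 698 kN.
Bearing (1.5 l_c t F_u ≤ 3.0 d t F_u): upper limit = 3.0·16·5·430 / 1000 = 103.2 kN.
  Edge l_c = 30 − 18/2 = 21 → r_n = 67.72 kN; interior l_c = 65 − 18 = 47 → r_n = 103.2 kN.
  R_n,bearing = 2·67.72 + 6·103.2 = 754.7 kN → 0.75 × 754.7 = 566 kN.
Bearing governs: 566 kN.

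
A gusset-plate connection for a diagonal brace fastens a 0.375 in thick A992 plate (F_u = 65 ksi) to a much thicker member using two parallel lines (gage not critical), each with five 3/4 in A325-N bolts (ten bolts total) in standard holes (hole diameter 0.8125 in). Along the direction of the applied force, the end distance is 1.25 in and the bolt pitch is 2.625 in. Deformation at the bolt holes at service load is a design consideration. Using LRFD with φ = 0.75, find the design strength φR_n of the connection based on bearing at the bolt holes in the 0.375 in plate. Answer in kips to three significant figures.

300 kips

Per bolt r_n = 1.2 l_c t F_u ≤ 2.4 d t F_u; upper limit = 2.4 × 0.75 × 0.375 × 65 = 43.87 kips.
Edge bolt: l_c = 1.25 − 0.8125/2 = 0.8438 in → 1.2 × 0.8438 × 0.375 × 65 = 24.68 → r_n = 24.68 kips.
Interior bolts: l_c = 2.625 − 0.8125 = 1.812 in → 1.2 × 1.812 × 0.375 × 65 = 53.02 → r_n = 43.87 kips.
R_n = 2 × 24.68 + 8 × 43.87 = 400.4 kips.
Design strength φR_n = 0.75 × 400.4 = 300 kips.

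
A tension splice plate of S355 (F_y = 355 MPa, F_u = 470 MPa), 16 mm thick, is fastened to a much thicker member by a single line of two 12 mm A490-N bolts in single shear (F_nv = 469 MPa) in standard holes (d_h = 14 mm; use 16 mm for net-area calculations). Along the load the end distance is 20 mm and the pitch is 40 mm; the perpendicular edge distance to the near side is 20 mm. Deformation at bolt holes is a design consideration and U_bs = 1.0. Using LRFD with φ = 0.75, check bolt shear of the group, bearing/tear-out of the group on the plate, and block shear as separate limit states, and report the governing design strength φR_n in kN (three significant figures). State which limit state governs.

79.6 kN (bolt shear governs)

Bolt shear: A_b = π·12²/4 = 113.1 mm²; R_n = 469 × 113.1 × 2 × 1 / 1000 = 106.1 kN → 0.75 × 106.1 = 79.6 kN.
Bearing: edge l_c = 13, r_n = 117.3 kN; interior l_c = 26, r_n = 216.6 kN; R_n = 117.3 + 1·216.6 = 333.9 kN → 250 kN.
Block shear: A_gv = 960, A_nv = 576, A_nt = 192 mm²; R_n = min(0.6F_uA_nv, 0.6F_yA_gv) + U_bs·F_u·A_nt = 252.7 kN → 190 kN.
Bolt shear governs: 79.6 kN.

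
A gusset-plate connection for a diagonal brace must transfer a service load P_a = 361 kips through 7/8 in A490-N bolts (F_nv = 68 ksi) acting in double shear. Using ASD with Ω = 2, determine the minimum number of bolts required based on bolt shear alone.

9 bolts

A_b = π·0.875²/4 = 0.6013 in².
Per-bolt allowable strength R_n/Ω = 68 × 0.6013 × 2 / 2 = 40.89 kips.
n ≥ 361 / 40.89 = 8.829 → use 9 bolts.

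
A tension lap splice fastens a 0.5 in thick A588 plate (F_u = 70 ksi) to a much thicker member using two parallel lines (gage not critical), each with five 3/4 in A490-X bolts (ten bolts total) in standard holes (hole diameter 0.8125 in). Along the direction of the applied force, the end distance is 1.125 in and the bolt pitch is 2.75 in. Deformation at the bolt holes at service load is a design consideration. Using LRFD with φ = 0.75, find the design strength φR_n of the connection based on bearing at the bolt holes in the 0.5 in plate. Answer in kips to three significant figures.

Per bolt r_n = 1.2 l_c t F_u ≤ 2.4 d t F_u; upper limit = 2.4 × 0.75 × 0.5 × 70 = 63 kips.
Edge bolt: l_c = 1.125 − 0.8125/2 = 0.7188 in → 1.2 × 0.7188 × 0.5 × 70 = 30.19 → r_n = 30.19 kips.
Interior bolts: l_c = 2.75 − 0.8125 = 1.938 in → 1.2 × 1.938 × 0.5 × 70 = 81.37 → r_n = 63 kips.
R_n = 2 × 30.19 + 8 × 63 = 564.4 kips.
Design strength φR_n = 0.75 × 564.4 = 423 kips.

423 kips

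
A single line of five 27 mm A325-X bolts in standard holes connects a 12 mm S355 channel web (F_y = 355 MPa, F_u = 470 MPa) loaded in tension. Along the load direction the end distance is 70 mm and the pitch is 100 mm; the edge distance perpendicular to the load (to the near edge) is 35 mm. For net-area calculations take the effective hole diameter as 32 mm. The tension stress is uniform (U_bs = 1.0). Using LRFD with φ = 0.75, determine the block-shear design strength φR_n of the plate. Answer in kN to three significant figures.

Shear plane L_v = 70 + 4·100 = 470 mm; A_gv = 470 × 12 = 5640 mm².
A_nv = (470 − 4.5·32) × 12 = 3912 mm².
A_nt = (35 − 0.5·32) × 12 = 228 mm².
0.6 F_u A_nv = 1103 kN; 0.6 F_y A_gv = 1201 kN → shear rupture governs the shear term.
R_n = 1103 + 1.0 × 470 × 228 / 1000 = 1210 kN.
Design strength φR_n = 0.75 × 1210 = 908 kN.

908 kN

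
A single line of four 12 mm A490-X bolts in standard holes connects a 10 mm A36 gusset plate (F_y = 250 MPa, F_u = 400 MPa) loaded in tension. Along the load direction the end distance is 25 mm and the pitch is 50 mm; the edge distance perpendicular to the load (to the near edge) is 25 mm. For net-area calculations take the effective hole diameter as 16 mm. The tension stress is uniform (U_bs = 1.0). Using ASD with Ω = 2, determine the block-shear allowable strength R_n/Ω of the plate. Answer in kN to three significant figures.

165 kN

Shear plane L_v = 25 + 3·50 = 175 mm; A_gv = 175 × 10 = 1750 mm².
A_nv = (175 − 3.5·16) × 10 = 1190 mm².
A_nt = (25 − 0.5·16) × 10 = 170 mm².
0.6 F_u A_nv = 285.6 kN; 0.6 F_y A_gv = 262.5 kN → shear yielding governs the shear term.
R_n = 262.5 + 1.0 × 400 × 170 / 1000 = 330.5 kN.
Allowable strength R_n/Ω = 330.5 / 2 = 165 kN.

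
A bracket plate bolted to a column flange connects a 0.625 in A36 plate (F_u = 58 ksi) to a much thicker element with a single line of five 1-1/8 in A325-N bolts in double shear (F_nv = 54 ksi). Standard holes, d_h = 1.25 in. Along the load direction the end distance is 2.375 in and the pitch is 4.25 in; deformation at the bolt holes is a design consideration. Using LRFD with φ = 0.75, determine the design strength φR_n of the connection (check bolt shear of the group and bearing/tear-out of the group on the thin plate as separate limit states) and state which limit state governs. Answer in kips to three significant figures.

Bolt shear: A_b = π·1.125²/4 = 0.994 in²; R_n = 54 × 0.994 × 5 × 2 = 536.8 kips → 0.75 × 536.8 = 403 kips.
Bearing (1.2 l_c t F_u ≤ 2.4 d t F_u): upper limit = 2.4·1.125·0.625·58 = 97.87 kips.
  Edge l_c = 2.375 − 1.25/2 = 1.75 → r_n = 76.12 kips; interior l_c = 4.25 − 1.25 = 3 → r_n = 97.87 kips.
  R_n,bearing = 1·76.12 + 4·97.87 = 467.6 kips → 0.75 × 467.6 = 351 kips.
Bearing governs: 351 kips.

351 kips (bearing governs)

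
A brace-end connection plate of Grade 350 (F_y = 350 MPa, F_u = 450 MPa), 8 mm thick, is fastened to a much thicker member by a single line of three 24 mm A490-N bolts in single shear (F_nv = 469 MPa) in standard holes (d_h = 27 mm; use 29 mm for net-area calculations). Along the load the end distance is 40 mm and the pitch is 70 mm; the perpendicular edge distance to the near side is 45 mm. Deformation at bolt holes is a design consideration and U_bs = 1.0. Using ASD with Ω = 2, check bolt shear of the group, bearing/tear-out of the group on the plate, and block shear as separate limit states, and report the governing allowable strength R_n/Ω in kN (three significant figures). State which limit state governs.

Bolt shear: A_b = π·24²/4 = 452.4 mm²; R_n = 469 × 452.4 × 3 × 1 / 1000 = 636.5 kN → 636.5 / 2 = 318 kN.
Bearing: edge l_c = 26.5, r_n = 114.5 kN; interior l_c = 43, r_n = 185.8 kN; R_n = 114.5 + 2·185.8 = 486 kN → 243 kN.
Block shear: A_gv = 1440, A_nv = 860, A_nt = 244 mm²; R_n = min(0.6F_uA_nv, 0.6F_yA_gv) + U_bs·F_u·A_nt = 342 kN → 171 kN.
Block shear governs: 171 kN.

171 kN (block shear governs)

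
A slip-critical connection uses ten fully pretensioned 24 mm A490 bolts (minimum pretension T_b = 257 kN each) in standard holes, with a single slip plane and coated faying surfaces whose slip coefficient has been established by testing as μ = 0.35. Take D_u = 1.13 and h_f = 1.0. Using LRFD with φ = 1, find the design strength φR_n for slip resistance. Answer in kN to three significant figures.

1020 kN

R_n = μ · D_u · h_f · T_b · n_s · n_b = 0.35 × 1.13 × 1.0 × 257 × 1 × 10 = 1016 kN.
Design strength φR_n = 1 × 1016 = 1020 kN.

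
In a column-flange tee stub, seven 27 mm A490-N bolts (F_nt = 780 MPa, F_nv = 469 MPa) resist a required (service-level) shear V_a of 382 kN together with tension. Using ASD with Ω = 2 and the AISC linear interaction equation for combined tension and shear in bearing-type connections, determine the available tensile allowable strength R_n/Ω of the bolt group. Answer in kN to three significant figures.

1400 kN

A_b = π·27²/4 = 572.6 mm²; f_rv = 382 × 1000 / (7 × 572.6) = 95.31 MPa.
F'_nt = 1.3 F_nt − (Ω F_nt / F_nv) f_rv = 1.3·780 − (2·780/469)·95.31 = 697 MPa, capped at F_nt → F'_nt = 697 MPa.
R_n = F'_nt · A_b · n = 697 × 572.6 × 7 / 1000 = 2793 kN.
Allowable strength R_n/Ω = 2793 / 2 = 1400 kN.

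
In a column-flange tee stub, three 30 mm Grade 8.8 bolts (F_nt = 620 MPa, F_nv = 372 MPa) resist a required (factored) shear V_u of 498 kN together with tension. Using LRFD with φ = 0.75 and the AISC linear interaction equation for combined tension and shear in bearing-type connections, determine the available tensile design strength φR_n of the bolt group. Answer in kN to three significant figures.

452 kN

A_b = π·30²/4 = 706.9 mm²; f_rv = 498 × 1000 / (3 × 706.9) = 234.8 MPa.
F'_nt = 1.3 F_nt − (F_nt / φF_nv) f_rv = 1.3·620 − (620/(0.75·372))·234.8 = 284.1 MPa, capped at F_nt → F'_nt = 284.1 MPa.
R_n = F'_nt · A_b · n = 284.1 × 706.9 × 3 / 1000 = 602.5 kN.
Design strength φR_n = 0.75 × 602.5 = 452 kN.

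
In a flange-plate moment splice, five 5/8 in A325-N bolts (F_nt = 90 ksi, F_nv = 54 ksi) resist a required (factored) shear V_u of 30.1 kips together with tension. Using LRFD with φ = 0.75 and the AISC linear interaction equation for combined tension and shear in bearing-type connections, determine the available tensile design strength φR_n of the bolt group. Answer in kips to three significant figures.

84.4 kips

A_b = π·0.625²/4 = 0.3068 in²; f_rv = 30.1 / (5 × 0.3068) = 19.62 ksi.
F'_nt = 1.3 F_nt − (F_nt / φF_nv) f_rv = 1.3·90 − (90/(0.75·54))·19.62 = 73.4 ksi, capped at F_nt → F'_nt = 73.4 ksi.
R_n = F'_nt · A_b · n = 73.4 × 0.3068 × 5 = 112.6 kips.
Design strength φR_n = 0.75 × 112.6 = 84.4 kips.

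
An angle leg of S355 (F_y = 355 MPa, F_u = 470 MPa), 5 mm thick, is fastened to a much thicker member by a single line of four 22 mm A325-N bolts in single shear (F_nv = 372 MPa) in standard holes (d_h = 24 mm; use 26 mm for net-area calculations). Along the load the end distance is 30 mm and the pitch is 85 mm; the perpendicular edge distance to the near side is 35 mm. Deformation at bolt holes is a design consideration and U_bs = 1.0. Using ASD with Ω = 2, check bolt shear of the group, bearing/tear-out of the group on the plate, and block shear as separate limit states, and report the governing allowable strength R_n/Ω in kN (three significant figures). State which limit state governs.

163 kN (block shear governs)

Bolt shear: A_b = π·22²/4 = 380.1 mm²; R_n = 372 × 380.1 × 4 × 1 / 1000 = 565.6 kN → 565.6 / 2 = 283 kN.
Bearing: edge l_c = 18, r_n = 50.76 kN; interior l_c = 61, r_n = 124.1 kN; R_n = 50.76 + 3·124.1 = 423 kN → 212 kN.
Block shear: A_gv = 1425, A_nv = 970, A_nt = 110 mm²; R_n = min(0.6F_uA_nv, 0.6F_yA_gv) + U_bs·F_u·A_nt = 325.2 kN → 163 kN.
Block shear governs: 163 kN.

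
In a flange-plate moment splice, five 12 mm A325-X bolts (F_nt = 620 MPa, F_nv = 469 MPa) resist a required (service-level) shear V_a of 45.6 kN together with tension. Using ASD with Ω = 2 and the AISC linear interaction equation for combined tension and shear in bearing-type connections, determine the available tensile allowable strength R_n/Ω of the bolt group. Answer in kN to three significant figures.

168 kN

A_b = π·12²/4 = 113.1 mm²; f_rv = 45.6 × 1000 / (5 × 113.1) = 80.64 MPa.
F'_nt = 1.3 F_nt − (Ω F_nt / F_nv) f_rv = 1.3·620 − (2·620/469)·80.64 = 592.8 MPa, capped at F_nt → F'_nt = 592.8 MPa.
R_n = F'_nt · A_b · n = 592.8 × 113.1 × 5 / 1000 = 335.2 kN.
Allowable strength R_n/Ω = 335.2 / 2 = 168 kN.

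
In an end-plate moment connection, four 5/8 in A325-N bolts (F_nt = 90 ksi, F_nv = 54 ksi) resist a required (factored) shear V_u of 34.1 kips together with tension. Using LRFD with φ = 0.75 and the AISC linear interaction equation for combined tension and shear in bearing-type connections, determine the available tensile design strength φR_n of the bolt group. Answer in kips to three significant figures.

50.9 kips

A_b = π·0.625²/4 = 0.3068 in²; f_rv = 34.1 / (4 × 0.3068) = 27.79 ksi.
F'_nt = 1.3 F_nt − (F_nt / φF_nv) f_rv = 1.3·90 − (90/(0.75·54))·27.79 = 55.25 ksi, capped at F_nt → F'_nt = 55.25 ksi.
R_n = F'_nt · A_b · n = 55.25 × 0.3068 × 4 = 67.8 kips.
Design strength φR_n = 0.75 × 67.8 = 50.9 kips.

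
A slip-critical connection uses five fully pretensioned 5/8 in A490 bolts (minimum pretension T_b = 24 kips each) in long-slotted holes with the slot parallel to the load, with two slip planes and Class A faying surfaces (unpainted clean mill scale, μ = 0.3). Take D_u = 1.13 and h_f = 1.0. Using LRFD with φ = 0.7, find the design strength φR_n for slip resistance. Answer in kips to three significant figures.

R_n = μ · D_u · h_f · T_b · n_s · n_b = 0.3 × 1.13 × 1.0 × 24 × 2 × 5 = 81.36 kips.
Design strength φR_n = 0.7 × 81.36 = 57 kips.

57 kips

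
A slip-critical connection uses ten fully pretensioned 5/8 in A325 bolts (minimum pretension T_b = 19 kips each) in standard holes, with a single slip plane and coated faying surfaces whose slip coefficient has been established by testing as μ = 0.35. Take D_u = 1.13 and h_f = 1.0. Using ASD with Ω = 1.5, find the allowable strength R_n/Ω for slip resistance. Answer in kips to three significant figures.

R_n = μ · D_u · h_f · T_b · n_s · n_b = 0.35 × 1.13 × 1.0 × 19 × 1 × 10 = 75.14 kips.
Allowable strength R_n/Ω = 75.14 / 1.5 = 50.1 kips.

50.1 kips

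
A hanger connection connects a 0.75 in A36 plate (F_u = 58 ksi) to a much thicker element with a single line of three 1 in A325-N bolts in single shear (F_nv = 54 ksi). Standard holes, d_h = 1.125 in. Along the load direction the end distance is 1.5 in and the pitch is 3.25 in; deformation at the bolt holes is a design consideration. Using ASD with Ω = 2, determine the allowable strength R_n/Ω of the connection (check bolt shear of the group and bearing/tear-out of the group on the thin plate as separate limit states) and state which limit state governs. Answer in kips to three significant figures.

Bolt shear: A_b = π·1²/4 = 0.7854 in²; R_n = 54 × 0.7854 × 3 × 1 = 127.2 kips → 127.2 / 2 = 63.6 kips.
Bearing (1.2 l_c t F_u ≤ 2.4 d t F_u): upper limit = 2.4·1·0.75·58 = 104.4 kips.
  Edge l_c = 1.5 − 1.125/2 = 0.9375 → r_n = 48.94 kips; interior l_c = 3.25 − 1.125 = 2.125 → r_n = 104.4 kips.
  R_n,bearing = 1·48.94 + 2·104.4 = 257.7 kips → 257.7 / 2 = 129 kips.
Bolt shear governs: 63.6 kips.

63.6 kips (bolt shear governs)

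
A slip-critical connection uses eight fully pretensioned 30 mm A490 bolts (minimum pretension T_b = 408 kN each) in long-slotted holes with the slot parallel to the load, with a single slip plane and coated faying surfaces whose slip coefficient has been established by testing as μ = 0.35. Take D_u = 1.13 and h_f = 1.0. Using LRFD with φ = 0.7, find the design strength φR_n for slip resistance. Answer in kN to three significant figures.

904 kN

R_n = μ · D_u · h_f · T_b · n_s · n_b = 0.35 × 1.13 × 1.0 × 408 × 1 × 8 = 1291 kN.
Design strength φR_n = 0.7 × 1291 = 904 kN.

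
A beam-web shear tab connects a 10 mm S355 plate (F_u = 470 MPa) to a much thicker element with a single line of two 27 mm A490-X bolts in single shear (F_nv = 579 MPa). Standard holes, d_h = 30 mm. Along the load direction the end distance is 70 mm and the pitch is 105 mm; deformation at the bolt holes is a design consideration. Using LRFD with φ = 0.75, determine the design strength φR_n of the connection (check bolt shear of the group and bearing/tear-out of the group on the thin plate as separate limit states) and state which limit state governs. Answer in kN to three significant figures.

457 kN (bearing governs)

Bolt shear: A_b = π·27²/4 = 572.6 mm²; R_n = 579 × 572.6 × 2 × 1 / 1000 = 663 kN → 0.75 × 663 = 497 kN.
Bearing (1.2 l_c t F_u ≤ 2.4 d t F_u): upper limit = 2.4·27·10·470 / 1000 = 304.6 kN.
  Edge l_c = 70 − 30/2 = 55 → r_n = 304.6 kN; interior l_c = 105 − 30 = 75 → r_n = 304.6 kN.
  R_n,bearing = 1·304.6 + 1·304.6 = 609.1 kN → 0.75 × 609.1 = 457 kN.
Bearing governs: 457 kN.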